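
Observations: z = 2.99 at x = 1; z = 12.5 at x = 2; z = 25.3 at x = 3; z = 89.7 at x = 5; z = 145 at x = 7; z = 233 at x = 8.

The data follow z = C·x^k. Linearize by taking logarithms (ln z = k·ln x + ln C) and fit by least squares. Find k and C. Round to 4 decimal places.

Linearized form: ln z = k·ln x + ln C. From the 6 transformed points,
XᵀX = [[12.3883, 7.4265]; [7.4265, 6]], rhs = [33.5563, 21.7760]ᵀ  (here Σln x = 7.4265, Σ(ln x)² = 12.3883, Σln z = 21.7760, Σln x·ln z = 33.5563).
Slope k = (n·Σln x·ln z − Σln x·Σln z)/(n·Σ(ln x)² − (Σln x)²) = (6·33.5563 − 7.4265·21.7760)/19.1764 = 2.06592; ln C = (Σln z − k·Σln x)/n = 1.07224, so C = exp(1.07224) = 2.92191.

k = 2.0659, C = 2.9219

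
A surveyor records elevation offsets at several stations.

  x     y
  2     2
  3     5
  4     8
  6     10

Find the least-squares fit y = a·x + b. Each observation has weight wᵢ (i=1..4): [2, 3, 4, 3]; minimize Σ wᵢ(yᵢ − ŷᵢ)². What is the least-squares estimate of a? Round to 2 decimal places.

a = 1.91

Sums needed: Σwᵢ·x·x = 207, Σwᵢ·x = 47, Σwᵢ·1 = 12.
For MᵀWy: Σwᵢ·x·y = 361, Σwᵢ·y = 81.
MᵀWM·[a, b]ᵀ = MᵀWy becomes [[207, 47]; [47, 12]]·[a, b]ᵀ = [361, 81]ᵀ.
det = 207·12 − 47² = 275.
a = (361·12 − 47·81)/275 = 21/11; b = (207·81 − 47·361)/275 = -8/11.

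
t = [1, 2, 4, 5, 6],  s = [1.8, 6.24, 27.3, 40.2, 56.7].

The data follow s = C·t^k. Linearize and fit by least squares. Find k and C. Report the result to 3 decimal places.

k = 1.951, C = 1.739

Let Y = ln s. Fitting Y = k·ln t + ln C by least squares:
Sums: Σln t = 5.4806, Σ(ln t)² = 8.2030, Σln s = 13.4573, Σln t·ln s = 19.0332.
Normal system: [[8.2030, 5.4806]; [5.4806, 5]]·[k, ln C]ᵀ = [19.0332, 13.4573]ᵀ.
Slope k = (n·Σln t·ln s − Σln t·Σln s)/(n·Σ(ln t)² − (Σln t)²) = (5·19.0332 − 5.4806·13.4573)/10.9774 = 1.95052; ln C = (Σln s − k·Σln t)/n = 0.55344, so C = exp(0.55344) = 1.73923.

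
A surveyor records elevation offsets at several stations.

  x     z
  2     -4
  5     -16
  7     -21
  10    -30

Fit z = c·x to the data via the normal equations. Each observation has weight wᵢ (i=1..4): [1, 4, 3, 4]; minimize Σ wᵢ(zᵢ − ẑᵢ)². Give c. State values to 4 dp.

The normal equations are: 651·c = -1969.
(Σwᵢ·x·x = 651, Σwᵢ·x·z = -1969.)
c = (-1969)/651 = -3.02458.

c = -3.0246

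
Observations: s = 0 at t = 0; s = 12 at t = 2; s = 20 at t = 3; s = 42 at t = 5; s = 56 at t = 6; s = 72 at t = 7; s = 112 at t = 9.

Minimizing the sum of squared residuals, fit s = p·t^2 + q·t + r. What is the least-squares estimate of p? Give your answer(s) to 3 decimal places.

p = 1.003

Entries of XᵀX: Σt^2·t^2 = 10980, Σt^2·t = 1448, Σt^2 = 204, Σt·t = 204, Σt = 32, Σ1 = 7.
Right-hand side: Σt^2·s = 15894, Σt·s = 2142, Σs = 314.
Normal equations: [[10980, 1448, 204]; [1448, 204, 32]; [204, 32, 7]]·[p, q, r]ᵀ = [15894, 2142, 314]ᵀ.
Row-reducing yields p = 21865/21802, q = 6513/1982, r = 6628/10901.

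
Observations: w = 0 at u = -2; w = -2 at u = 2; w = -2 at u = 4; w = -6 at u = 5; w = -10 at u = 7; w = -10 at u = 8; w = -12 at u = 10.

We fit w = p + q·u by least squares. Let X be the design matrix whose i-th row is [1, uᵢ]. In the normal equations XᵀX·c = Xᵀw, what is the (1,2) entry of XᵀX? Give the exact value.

34

Row 1 ↔ basis 1, column 2 ↔ basis u, so (XᵀX)_{1,2} = Σᵢ u = (1)·(-2) + (1)·(2) + (1)·(4) + (1)·(5) + (1)·(7) + (1)·(8) + (1)·(10) = 34.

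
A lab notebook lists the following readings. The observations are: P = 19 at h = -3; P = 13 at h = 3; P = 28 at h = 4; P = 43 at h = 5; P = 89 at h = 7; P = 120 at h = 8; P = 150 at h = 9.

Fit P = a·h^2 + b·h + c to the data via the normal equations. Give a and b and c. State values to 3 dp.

Setting ∂/∂a … = 0 gives: 14101·a + 1773·b + 253·c = 26002;  1773·a + 253·b + 33·c = 3242;  253·a + 33·b + 7·c = 462.
Row-reducing yields a = 63230/31983, b = -9106/10661, c = -45650/31983.

a = 1.977, b = -0.854, c = -1.427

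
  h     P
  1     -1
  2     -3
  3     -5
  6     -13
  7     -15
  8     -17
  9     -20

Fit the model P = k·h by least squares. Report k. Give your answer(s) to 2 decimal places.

k = -2.14

XᵀX·[k]ᵀ = XᵀP reads: 244·k = -521.
k = (-521)/244 = -2.13525.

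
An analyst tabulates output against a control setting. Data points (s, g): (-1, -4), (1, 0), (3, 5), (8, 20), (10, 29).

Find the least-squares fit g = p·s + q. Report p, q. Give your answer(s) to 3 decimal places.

Sums needed: Σs·s = 175, Σs = 21, Σ1 = 5.
For Aᵀg: Σs·g = 469, Σg = 50.
So AᵀA·[p, q]ᵀ = Aᵀg: [[175, 21]; [21, 5]]·[p, q]ᵀ = [469, 50]ᵀ.
Determinant 175·5 − 21² = 434.
p = (469·5 − 21·50)/434 = 185/62; q = (175·50 − 21·469)/434 = -157/62.

p = 2.984, q = -2.532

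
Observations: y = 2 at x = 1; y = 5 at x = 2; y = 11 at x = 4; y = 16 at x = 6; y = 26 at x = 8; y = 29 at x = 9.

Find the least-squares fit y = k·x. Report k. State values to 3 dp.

k = 3.074

Sums needed: Σx·x = 202.
Right-hand side: Σx·y = 621.
So AᵀA·[k]ᵀ = Aᵀy: [[202]]·[k]ᵀ = [621]ᵀ.
Hence k = 621 / 202 ≈ 3.07426.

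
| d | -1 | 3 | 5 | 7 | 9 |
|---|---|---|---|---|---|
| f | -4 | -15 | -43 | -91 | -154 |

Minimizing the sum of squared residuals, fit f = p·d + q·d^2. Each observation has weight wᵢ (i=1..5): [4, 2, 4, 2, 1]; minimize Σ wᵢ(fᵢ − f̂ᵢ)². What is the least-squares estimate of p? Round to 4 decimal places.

Entries of MᵀWM: Σwᵢ·d·d = 301, Σwᵢ·d·d^2 = 1965, Σwᵢ·d^2·d^2 = 14029.
And Σwᵢ·d·f = -3594, Σwᵢ·d^2·f = -25978.
So MᵀWM·[p, q]ᵀ = MᵀWf: [[301, 1965]; [1965, 14029]]·[p, q]ᵀ = [-3594, -25978]ᵀ.
Eliminating q: 14029·(row 1) − 1965·(row 2) gives 361504·p = 14029·(-3594) − 1965·(-25978) = 626544, so p = 39159/22594.
Then q = ((-25978) − 1965·(39159/22594))/14029 = -47323/22594.

p = 1.7332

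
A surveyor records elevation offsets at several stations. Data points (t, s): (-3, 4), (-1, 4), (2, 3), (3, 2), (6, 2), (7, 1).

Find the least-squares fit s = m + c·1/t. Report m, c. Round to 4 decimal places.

m = 2.6209, c = -1.4412

From the data, Σ1 = 6, Σ1/t = -4/21, Σ1/t·1/t = 149/98.
And Σs = 16, Σ1/t·s = -113/42.
det = 6·(149/98) − (-4/21)² = 4007/441.
m = (16·(149/98) − (-4/21)·(-113/42))/(4007/441) = 10502/4007; c = (6·(-113/42) − (-4/21)·16)/(4007/441) = -5775/4007.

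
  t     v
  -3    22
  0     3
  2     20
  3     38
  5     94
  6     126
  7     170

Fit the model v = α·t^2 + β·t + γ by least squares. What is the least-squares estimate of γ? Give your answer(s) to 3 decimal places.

With design matrix A, AᵀA = [[4500, 692, 132]; [692, 132, 20]; [132, 20, 7]] and Aᵀv = [15836, 2504, 473]ᵀ.
Solving the 3×3 system (Gaussian elimination) gives α = 67751/22484, β = 61217/22484, γ = 2385/803.

γ = 2.970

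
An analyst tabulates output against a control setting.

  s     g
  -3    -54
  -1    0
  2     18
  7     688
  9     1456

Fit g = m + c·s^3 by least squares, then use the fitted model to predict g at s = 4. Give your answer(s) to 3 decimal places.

Normal-equation sums: Σ1 = 5, Σs^3 = 1052, Σs^3·s^3 = 649884.
Moment sums: Σg = 2108, Σs^3·g = 1299010.
Determinant 5·649884 − 1052² = 2142716.
m = (2108·649884 − 1052·1299010)/2142716 = 849238/535679; c = (5·1299010 − 1052·2108)/2142716 = 2138717/1071358.
At s = 4: ĝ = (849238/535679)·(1) + (2138717/1071358)·(64) = 69288182/535679.

ĝ = 129.346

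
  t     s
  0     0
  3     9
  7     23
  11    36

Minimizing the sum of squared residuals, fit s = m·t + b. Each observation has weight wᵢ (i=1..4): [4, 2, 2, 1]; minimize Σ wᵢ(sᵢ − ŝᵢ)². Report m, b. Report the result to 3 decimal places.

With design matrix X, XᵀWX = [[237, 31]; [31, 9]] and XᵀWs = [772, 100]ᵀ.
Eliminating b: 9·(row 1) − 31·(row 2) gives 1172·m = 9·772 − 31·100 = 3848, so m = 962/293.
Then b = (100 − 31·(962/293))/9 = -58/293.

m = 3.283, b = -0.198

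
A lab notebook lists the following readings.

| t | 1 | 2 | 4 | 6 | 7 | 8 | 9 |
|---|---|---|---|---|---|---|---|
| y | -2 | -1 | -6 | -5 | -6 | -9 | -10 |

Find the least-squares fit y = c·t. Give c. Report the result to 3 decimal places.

With design matrix A, AᵀA = [[251]] and Aᵀy = [-262]ᵀ.
Hence c = -262 / 251 ≈ -1.04382.

c = -1.044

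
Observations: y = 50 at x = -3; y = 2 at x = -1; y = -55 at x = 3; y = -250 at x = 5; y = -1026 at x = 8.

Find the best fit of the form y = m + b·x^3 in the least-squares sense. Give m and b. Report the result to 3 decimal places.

Setting ∂/∂m … = 0 gives: 5·m + 636·b = -1279;  636·m + 279228·b = -559399.
(Σ1 = 5, Σx^3 = 636, Σx^3·x^3 = 279228, Σy = -1279, Σx^3·y = -559399.)
Δ = 5·279228 − 636² = 991644.
m = ((-1279)·279228 − 636·(-559399))/991644 = -112904/82637; b = (5·(-559399) − 636·(-1279))/991644 = -1983551/991644.

m = -1.366, b = -2.000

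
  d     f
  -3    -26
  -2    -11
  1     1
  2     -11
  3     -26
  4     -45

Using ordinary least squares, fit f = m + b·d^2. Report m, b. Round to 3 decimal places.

m = 1.875, b = -3.006

Compute the Gram sums: Σ1 = 6, Σd^2 = 43, Σd^2·d^2 = 451.
And Σf = -118, Σd^2·f = -1275.
So AᵀA·[m, b]ᵀ = Aᵀf: [[6, 43]; [43, 451]]·[m, b]ᵀ = [-118, -1275]ᵀ.
Eliminating b: 451·(row 1) − 43·(row 2) gives 857·m = 451·(-118) − 43·(-1275) = 1607, so m = 1607/857.
Then b = ((-1275) − 43·(1607/857))/451 = -2576/857.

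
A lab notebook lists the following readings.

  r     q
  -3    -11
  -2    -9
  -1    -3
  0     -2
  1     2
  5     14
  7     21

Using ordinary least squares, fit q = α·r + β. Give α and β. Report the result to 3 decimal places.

α = 3.183, β = -1.469

XᵀX·[α, β]ᵀ = Xᵀq reads: 89·α + 7·β = 273;  7·α + 7·β = 12.
(Σr·r = 89, Σr = 7, Σ1 = 7, Σr·q = 273, Σq = 12.)
Δ = 89·7 − 7² = 574.
α = (273·7 − 7·12)/574 = 261/82; β = (89·12 − 7·273)/574 = -843/574.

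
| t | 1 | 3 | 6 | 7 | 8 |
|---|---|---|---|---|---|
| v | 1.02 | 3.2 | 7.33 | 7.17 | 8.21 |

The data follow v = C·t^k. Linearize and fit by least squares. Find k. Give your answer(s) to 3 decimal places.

k = 1.023

With ln vᵢ as the transformed response and ln tᵢ as the regressor:
Σln t = 6.9157, Σ(ln t)² = 12.5280, Σln v = 7.2502, Σln t·ln v = 13.0582.
Equations: 12.5280·k + 6.9157·ln C = 13.0582;  6.9157·k + 5·ln C = 7.2502.
Solving (det = 14.8127): k = 1.02282, ln C = 0.03533.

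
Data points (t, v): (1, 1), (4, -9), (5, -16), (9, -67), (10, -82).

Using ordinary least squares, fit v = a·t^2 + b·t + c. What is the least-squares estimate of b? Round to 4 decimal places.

b = 1.5276

The normal equations are: 17443·a + 1919·b + 223·c = -14170;  1919·a + 223·b + 29·c = -1538;  223·a + 29·b + 5·c = -173.
Row-reducing yields a = -2291/2318, b = 3541/2318, c = 719/1159.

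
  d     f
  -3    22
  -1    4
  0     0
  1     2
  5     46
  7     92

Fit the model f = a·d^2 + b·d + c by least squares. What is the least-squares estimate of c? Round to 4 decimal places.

Normal-equation sums: Σd^2·d^2 = 3109, Σd^2·d = 441, Σd^2 = 85, Σd·d = 85, Σd = 9, Σ1 = 6.
Moment sums: Σd^2·f = 5862, Σd·f = 806, Σf = 166.
So XᵀX·[a, b, c]ᵀ = Xᵀf: [[3109, 441, 85]; [441, 85, 9]; [85, 9, 6]]·[a, b, c]ᵀ = [5862, 806, 166]ᵀ.
Solving the 3×3 system (Gaussian elimination) gives a = 5207/2585, b = -2693/2585, c = 1792/2585.

c = 0.6932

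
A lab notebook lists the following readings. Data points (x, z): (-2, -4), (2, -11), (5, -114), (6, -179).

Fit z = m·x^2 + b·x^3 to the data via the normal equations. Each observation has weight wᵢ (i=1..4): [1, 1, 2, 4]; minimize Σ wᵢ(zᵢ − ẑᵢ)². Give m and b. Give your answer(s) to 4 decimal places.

Normal-equation sums: Σwᵢ·x^2·x^2 = 6466, Σwᵢ·x^2·x^3 = 37354, Σwᵢ·x^3·x^3 = 218002.
And Σwᵢ·x^2·z = -31536, Σwᵢ·x^3·z = -183212.
Normal equations: [[6466, 37354]; [37354, 218002]]·[m, b]ᵀ = [-31536, -183212]ᵀ.
Δ = 6466·218002 − 37354² = 14279616.
m = ((-31536)·218002 − 37354·(-183212))/14279616 = -3901253/1784952; b = (6466·(-183212) − 37354·(-31536))/14279616 = -831631/1784952.

m = -2.1856, b = -0.4659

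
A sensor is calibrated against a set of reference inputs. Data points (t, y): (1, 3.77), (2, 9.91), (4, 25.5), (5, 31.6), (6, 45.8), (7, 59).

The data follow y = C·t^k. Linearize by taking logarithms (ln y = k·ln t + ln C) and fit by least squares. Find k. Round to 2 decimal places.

Taking logs, ln y = k·ln t + ln C, so regress ln y on ln t.
Σln t = 7.4265, Σ(ln t)² = 11.9895, Σln y = 18.2143, Σln t·ln y = 26.4239.
Normal system: [[11.9895, 7.4265]; [7.4265, 6]]·[k, ln C]ᵀ = [26.4239, 18.2143]ᵀ.
Slope k = (n·Σln t·ln y − Σln t·Σln y)/(n·Σ(ln t)² − (Σln t)²) = (6·26.4239 − 7.4265·18.2143)/16.7835 = 1.38672; ln C = (Σln y − k·Σln t)/n = 1.31928.

k = 1.39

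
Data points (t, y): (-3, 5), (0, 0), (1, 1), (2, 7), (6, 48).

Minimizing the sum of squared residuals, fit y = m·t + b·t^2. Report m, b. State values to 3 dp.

Compute the Gram sums: Σt·t = 50, Σt·t^2 = 198, Σt^2·t^2 = 1394.
Moment sums: Σt·y = 288, Σt^2·y = 1802.
Eliminating b: 1394·(row 1) − 198·(row 2) gives 30496·m = 1394·288 − 198·1802 = 44676, so m = 11169/7624.
Then b = (1802 − 198·(11169/7624))/1394 = 8269/7624.

m = 1.465, b = 1.085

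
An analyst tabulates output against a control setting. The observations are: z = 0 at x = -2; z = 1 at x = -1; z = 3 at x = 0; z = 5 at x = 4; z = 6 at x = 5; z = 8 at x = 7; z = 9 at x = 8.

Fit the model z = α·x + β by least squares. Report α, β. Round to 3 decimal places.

α = 0.844, β = 2.040

Setting ∂/∂α … = 0 gives: 159·α + 21·β = 177;  21·α + 7·β = 32.
Eliminating β: 7·(row 1) − 21·(row 2) gives 672·α = 7·177 − 21·32 = 567, so α = 27/32.
Then β = (32 − 21·(27/32))/7 = 457/224.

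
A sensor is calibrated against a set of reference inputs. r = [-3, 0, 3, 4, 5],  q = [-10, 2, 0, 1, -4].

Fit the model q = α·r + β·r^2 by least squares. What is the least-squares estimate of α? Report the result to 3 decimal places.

α = 1.839

The normal equations are: 59·α + 189·β = 14;  189·α + 1043·β = -174.
(Σr·r = 59, Σr·r^2 = 189, Σr^2·r^2 = 1043, Σr·q = 14, Σr^2·q = -174.)
det = 59·1043 − 189² = 25816.
α = (14·1043 − 189·(-174))/25816 = 848/461; β = (59·(-174) − 189·14)/25816 = -1614/3227.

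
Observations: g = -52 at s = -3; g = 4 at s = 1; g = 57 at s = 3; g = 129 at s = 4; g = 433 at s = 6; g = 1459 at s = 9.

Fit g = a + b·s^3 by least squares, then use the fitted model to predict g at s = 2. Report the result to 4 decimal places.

ĝ = 17.9168

MᵀM·[a, b]ᵀ = Mᵀg reads: 6·a + 1010·b = 2030;  1010·a + 583652·b = 1168342.
(Σ1 = 6, Σs^3 = 1010, Σs^3·s^3 = 583652, Σg = 2030, Σs^3·g = 1168342.)
det = 6·583652 − 1010² = 2481812.
a = (2030·583652 − 1010·1168342)/2481812 = 1197035/620453; b = (6·1168342 − 1010·2030)/2481812 = 1239938/620453.
At s = 2: ĝ = (1197035/620453)·(1) + (1239938/620453)·(8) = 300447/16769.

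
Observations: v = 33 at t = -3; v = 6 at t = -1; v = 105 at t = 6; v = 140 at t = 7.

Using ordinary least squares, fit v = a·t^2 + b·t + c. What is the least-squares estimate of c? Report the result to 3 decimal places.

c = 2.840

Sums needed: Σt^2·t^2 = 3779, Σt^2·t = 531, Σt^2 = 95, Σt·t = 95, Σt = 9, Σ1 = 4.
And Σt^2·v = 10943, Σt·v = 1505, Σv = 284.
Inverting the 3×3 Gram matrix, [a, b, c]ᵀ = [19531/6589, -6557/6589, 1701/599]ᵀ.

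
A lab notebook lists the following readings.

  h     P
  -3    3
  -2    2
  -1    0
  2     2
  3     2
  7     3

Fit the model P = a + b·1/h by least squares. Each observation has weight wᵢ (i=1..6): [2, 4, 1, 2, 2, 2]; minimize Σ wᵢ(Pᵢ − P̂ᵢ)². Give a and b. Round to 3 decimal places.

a = 2.244, b = 0.682

Forming XᵀWX = [[13, -12/7]; [-12/7, 2633/882]] and XᵀWP = [28, -38/21]ᵀ gives XᵀWX·[a, b]ᵀ = XᵀWP.
Determinant 13·(2633/882) − (-12/7)² = 31637/882.
a = (28·(2633/882) − (-12/7)·(-38/21))/(31637/882) = 70988/31637; b = (13·(-38/21) − (-12/7)·28)/(31637/882) = 21588/31637.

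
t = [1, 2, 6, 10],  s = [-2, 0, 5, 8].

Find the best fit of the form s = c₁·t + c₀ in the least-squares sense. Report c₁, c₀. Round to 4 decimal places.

The normal equations are: 141·c₁ + 19·c₀ = 108;  19·c₁ + 4·c₀ = 11.
Δ = 141·4 − 19² = 203.
c₁ = (108·4 − 19·11)/203 = 223/203; c₀ = (141·11 − 19·108)/203 = -501/203.

c₁ = 1.0985, c₀ = -2.4680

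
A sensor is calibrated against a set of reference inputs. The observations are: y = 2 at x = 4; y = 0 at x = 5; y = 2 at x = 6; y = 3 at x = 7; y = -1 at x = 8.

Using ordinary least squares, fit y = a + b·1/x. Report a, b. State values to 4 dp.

a = -0.1577, b = 7.6747

Entries of AᵀA: Σ1 = 5, Σ1/x = 743/840, Σ1/x·1/x = 117349/705600.
Moment sums: Σy = 6, Σ1/x·y = 191/168.
Eliminating b: (117349/705600)·(row 1) − (743/840)·(row 2) gives (4337/88200)·a = (117349/705600)·6 − (743/840)·(191/168) = -5471/705600, so a = -5471/34696.
Then b = ((191/168) − (743/840)·(-5471/34696))/(117349/705600) = 33285/4337.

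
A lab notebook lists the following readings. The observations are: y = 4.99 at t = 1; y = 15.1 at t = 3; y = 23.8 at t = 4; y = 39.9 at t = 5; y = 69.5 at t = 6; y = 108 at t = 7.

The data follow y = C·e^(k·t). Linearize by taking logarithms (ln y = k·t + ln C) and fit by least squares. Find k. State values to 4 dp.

k = 0.5133

Linearized form: ln y = k·t + ln C. From the 6 transformed points,
XᵀX = [[136.0000, 26.0000]; [26.0000, 6]], rhs = [99.0850, 20.1017]ᵀ  (here Σt = 26.0000, Σ(t)² = 136.0000, Σln y = 20.1017, Σt·ln y = 99.0850).
Solving (det = 140.0000): k = 0.51334, ln C = 1.12581.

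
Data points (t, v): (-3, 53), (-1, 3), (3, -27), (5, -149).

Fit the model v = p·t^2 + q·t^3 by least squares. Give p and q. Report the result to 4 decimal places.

p = 1.4456, q = -1.4812

The normal system XᵀX·[p, q]ᵀ = Xᵀv is [[788, 3124]; [3124, 17084]]·[p, q]ᵀ = [-3488, -20788]ᵀ.
Eliminating q: 17084·(row 1) − 3124·(row 2) gives 3702816·p = 17084·(-3488) − 3124·(-20788) = 5352720, so p = 111515/77142.
Then q = ((-20788) − 3124·(111515/77142))/17084 = -114259/77142.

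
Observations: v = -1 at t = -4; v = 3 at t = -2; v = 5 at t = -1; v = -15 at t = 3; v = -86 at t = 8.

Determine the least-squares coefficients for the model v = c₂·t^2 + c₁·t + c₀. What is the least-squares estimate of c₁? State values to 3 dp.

Normal-equation sums: Σt^2·t^2 = 4450, Σt^2·t = 466, Σt^2 = 94, Σt·t = 94, Σt = 4, Σ1 = 5.
And Σt^2·v = -5638, Σt·v = -740, Σv = -94.
So XᵀX·[c₂, c₁, c₀]ᵀ = Xᵀv: [[4450, 466, 94]; [466, 94, 4]; [94, 4, 5]]·[c₂, c₁, c₀]ᵀ = [-5638, -740, -94]ᵀ.
Solving the 3×3 system (Gaussian elimination) gives c₂ = -114581/113592, c₁ = -338521/113592, c₀ = 48235/18932.

c₁ = -2.980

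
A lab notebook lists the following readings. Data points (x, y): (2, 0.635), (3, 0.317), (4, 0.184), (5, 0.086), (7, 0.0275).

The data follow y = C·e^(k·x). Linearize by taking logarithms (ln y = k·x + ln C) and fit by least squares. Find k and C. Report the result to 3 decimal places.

k = -0.629, C = 2.166

Let Y = ln y. Fitting Y = k·x + ln C by least squares:
Over the data: Σx = 21.0000, Σ(x)² = 103.0000, Σln y = -9.3428, Σx·ln y = -48.5481.
Normal system: [[103.0000, 21.0000]; [21.0000, 5]]·[k, ln C]ᵀ = [-48.5481, -9.3428]ᵀ.
Δ = 103.0000·5 − (21.0000)² = 74.0000; k = (-48.5481·5 − 21.0000·-9.3428)/74.0000 = -0.62895, ln C = (103.0000·-9.3428 − 21.0000·-48.5481)/74.0000 = 0.77303, so C = exp(0.77303) = 2.16632.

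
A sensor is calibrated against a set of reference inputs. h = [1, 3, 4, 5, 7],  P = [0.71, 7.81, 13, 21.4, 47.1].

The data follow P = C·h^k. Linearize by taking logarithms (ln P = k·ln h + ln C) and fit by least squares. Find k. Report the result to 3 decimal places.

Linearized form: ln P = k·ln h + ln C. From the 5 transformed points,
Σln h = 6.0403, Σ(ln h)² = 9.5056, Σln P = 11.1935, Σln h·ln P = 18.2404.
Equations: 9.5056·k + 6.0403·ln C = 18.2404;  6.0403·k + 5·ln C = 11.1935.
Δ = 9.5056·5 − (6.0403)² = 11.0434; k = (18.2404·5 − 6.0403·11.1935)/11.0434 = 2.13613, ln C = (9.5056·11.1935 − 6.0403·18.2404)/11.0434 = -0.34185.

k = 2.136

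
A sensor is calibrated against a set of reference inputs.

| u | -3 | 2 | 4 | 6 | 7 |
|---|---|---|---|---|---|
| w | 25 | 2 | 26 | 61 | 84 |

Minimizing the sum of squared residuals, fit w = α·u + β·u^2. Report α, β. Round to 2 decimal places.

α = -2.14, β = 2.04

Normal-equation sums: Σu·u = 114, Σu·u^2 = 604, Σu^2·u^2 = 4050.
And Σu·w = 987, Σu^2·w = 6961.
Normal equations: [[114, 604]; [604, 4050]]·[α, β]ᵀ = [987, 6961]ᵀ.
Δ = 114·4050 − 604² = 96884.
α = (987·4050 − 604·6961)/96884 = -103547/48442; β = (114·6961 − 604·987)/96884 = 98703/48442.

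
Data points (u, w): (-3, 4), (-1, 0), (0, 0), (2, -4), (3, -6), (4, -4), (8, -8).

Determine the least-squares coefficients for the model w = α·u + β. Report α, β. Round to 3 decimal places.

XᵀX·[α, β]ᵀ = Xᵀw reads: 103·α + 13·β = -118;  13·α + 7·β = -18.
det = 103·7 − 13² = 552.
α = ((-118)·7 − 13·(-18))/552 = -74/69; β = (103·(-18) − 13·(-118))/552 = -40/69.

α = -1.072, β = -0.580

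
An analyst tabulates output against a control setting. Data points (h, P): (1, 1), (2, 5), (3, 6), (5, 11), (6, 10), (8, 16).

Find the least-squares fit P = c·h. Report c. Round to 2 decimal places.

Setting ∂/∂c … = 0 gives: 139·c = 272.
c = 272/139 = 1.95683.

c = 1.96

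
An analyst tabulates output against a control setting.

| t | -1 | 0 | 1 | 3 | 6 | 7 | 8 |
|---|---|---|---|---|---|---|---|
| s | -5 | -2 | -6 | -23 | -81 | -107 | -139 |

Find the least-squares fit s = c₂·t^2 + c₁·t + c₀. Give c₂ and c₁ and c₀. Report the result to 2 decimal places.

With design matrix X, XᵀX = [[7876, 1098, 160]; [1098, 160, 24]; [160, 24, 7]] and Xᵀs = [-17273, -2417, -363]ᵀ.
Row-reducing yields c₂ = -3167/1542, c₁ = -291/514, c₀ = -2291/771.

c₂ = -2.05, c₁ = -0.57, c₀ = -2.97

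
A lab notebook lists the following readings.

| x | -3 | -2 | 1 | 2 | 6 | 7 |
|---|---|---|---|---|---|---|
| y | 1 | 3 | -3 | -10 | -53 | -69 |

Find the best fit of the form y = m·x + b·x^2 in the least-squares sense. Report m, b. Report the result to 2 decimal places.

The normal system MᵀM·[m, b]ᵀ = Mᵀy is [[103, 533]; [533, 3811]]·[m, b]ᵀ = [-833, -5311]ᵀ.
det = 103·3811 − 533² = 108444.
m = ((-833)·3811 − 533·(-5311))/108444 = -28650/9037; b = (103·(-5311) − 533·(-833))/108444 = -8587/9037.

m = -3.17, b = -0.95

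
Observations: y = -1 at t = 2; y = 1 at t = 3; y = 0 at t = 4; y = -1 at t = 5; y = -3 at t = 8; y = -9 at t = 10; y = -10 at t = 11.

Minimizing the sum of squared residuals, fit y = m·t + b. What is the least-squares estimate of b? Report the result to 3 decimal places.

From the data, Σt·t = 339, Σt = 43, Σ1 = 7.
And Σt·y = -228, Σy = -23.
Δ = 339·7 − 43² = 524.
m = ((-228)·7 − 43·(-23))/524 = -607/524; b = (339·(-23) − 43·(-228))/524 = 2007/524.

b = 3.830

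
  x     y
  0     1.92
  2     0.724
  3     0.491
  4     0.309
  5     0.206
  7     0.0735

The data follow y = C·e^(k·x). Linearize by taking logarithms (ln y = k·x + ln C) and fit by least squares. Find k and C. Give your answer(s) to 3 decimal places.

k = -0.459, C = 1.912

Taking logs, ln y = k·x + ln C, so regress ln y on x.
XᵀX = [[103.0000, 21.0000]; [21.0000, 6]], rhs = [-33.6502, -5.7467]ᵀ  (here Σx = 21.0000, Σ(x)² = 103.0000, Σln y = -5.7467, Σx·ln y = -33.6502).
Δ = 103.0000·6 − (21.0000)² = 177.0000; k = (-33.6502·6 − 21.0000·-5.7467)/177.0000 = -0.45887, ln C = (103.0000·-5.7467 − 21.0000·-33.6502)/177.0000 = 0.64826, so C = exp(0.64826) = 1.91222.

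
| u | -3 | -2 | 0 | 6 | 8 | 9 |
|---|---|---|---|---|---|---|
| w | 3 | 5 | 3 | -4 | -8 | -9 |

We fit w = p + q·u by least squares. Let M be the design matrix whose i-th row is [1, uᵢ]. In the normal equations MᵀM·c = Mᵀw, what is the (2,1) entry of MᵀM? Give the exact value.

18

Row 2 ↔ basis u, column 1 ↔ basis 1, so (MᵀM)_{2,1} = Σᵢ u = (-3)·(1) + (-2)·(1) + (0)·(1) + (6)·(1) + (8)·(1) + (9)·(1) = 18.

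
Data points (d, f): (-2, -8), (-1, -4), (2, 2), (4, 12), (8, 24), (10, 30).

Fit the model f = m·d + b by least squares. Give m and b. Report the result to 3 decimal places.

m = 3.186, b = -1.818

From the data, Σd·d = 189, Σd = 21, Σ1 = 6.
Right-hand side: Σd·f = 564, Σf = 56.
So MᵀM·[m, b]ᵀ = Mᵀf: [[189, 21]; [21, 6]]·[m, b]ᵀ = [564, 56]ᵀ.
Eliminating b: 6·(row 1) − 21·(row 2) gives 693·m = 6·564 − 21·56 = 2208, so m = 736/231.
Then b = (56 − 21·(736/231))/6 = -20/11.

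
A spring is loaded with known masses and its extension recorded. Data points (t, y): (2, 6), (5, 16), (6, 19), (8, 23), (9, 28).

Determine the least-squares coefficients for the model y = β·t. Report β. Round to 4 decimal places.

β = 3.0571

Entries of XᵀX: Σt·t = 210.
Right-hand side: Σt·y = 642.
XᵀX·[β]ᵀ = Xᵀy becomes [[210]]·[β]ᵀ = [642]ᵀ.
β = 642/210 = 3.05714.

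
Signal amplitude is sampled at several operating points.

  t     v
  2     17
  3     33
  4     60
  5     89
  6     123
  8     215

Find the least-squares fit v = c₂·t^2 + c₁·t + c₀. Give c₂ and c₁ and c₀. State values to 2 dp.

c₂ = 3.04, c₁ = 2.64, c₀ = -0.75

Sums needed: Σt^2·t^2 = 6370, Σt^2·t = 952, Σt^2 = 154, Σt·t = 154, Σt = 28, Σ1 = 6.
Moment sums: Σt^2·v = 21738, Σt·v = 3276, Σv = 537.
Normal equations: [[6370, 952, 154]; [952, 154, 28]; [154, 28, 6]]·[c₂, c₁, c₀]ᵀ = [21738, 3276, 537]ᵀ.
Solving the 3×3 system (Gaussian elimination) gives c₂ = 85/28, c₁ = 37/14, c₀ = -3/4.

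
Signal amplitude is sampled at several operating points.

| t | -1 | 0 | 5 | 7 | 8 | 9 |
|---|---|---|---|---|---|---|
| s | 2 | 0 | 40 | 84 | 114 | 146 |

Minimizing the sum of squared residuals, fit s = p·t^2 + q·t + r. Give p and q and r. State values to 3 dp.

AᵀA·[p, q, r]ᵀ = Aᵀs reads: 13684·p + 1708·q + 220·r = 24240;  1708·p + 220·q + 28·r = 3012;  220·p + 28·q + 6·r = 386.
(Σt^2·t^2 = 13684, Σt^2·t = 1708, Σt^2 = 220, Σt·t = 220, Σt = 28, Σ1 = 6, Σt^2·s = 24240, Σt·s = 3012, Σs = 386.)
Solving the 3×3 system (Gaussian elimination) gives p = 4763/2350, q = -4479/2350, r = -1279/1175.

p = 2.027, q = -1.906, r = -1.089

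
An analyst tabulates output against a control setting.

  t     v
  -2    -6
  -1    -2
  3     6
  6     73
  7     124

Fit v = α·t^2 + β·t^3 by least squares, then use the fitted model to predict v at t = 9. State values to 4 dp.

v̂ = 280.0779

With design matrix A, AᵀA = [[3795, 24793]; [24793, 165099]] and Aᵀv = [8732, 58512]ᵀ.
det = 3795·165099 − 24793² = 11857856.
α = (8732·165099 − 24793·58512)/11857856 = -2260887/2964464; β = (3795·58512 − 24793·8732)/11857856 = 1390141/2964464.
At t = 9: v̂ = (-2260887/2964464)·(81) + (1390141/2964464)·(729) = 415140471/1482232.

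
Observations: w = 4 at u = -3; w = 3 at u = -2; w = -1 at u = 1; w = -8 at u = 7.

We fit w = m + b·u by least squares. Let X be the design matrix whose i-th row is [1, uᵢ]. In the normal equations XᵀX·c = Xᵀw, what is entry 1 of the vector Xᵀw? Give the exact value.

-2

Entry 1 ↔ basis 1, so (Xᵀw)_{1} = Σᵢ wᵢ = (1)·(4) + (1)·(3) + (1)·(-1) + (1)·(-8) = -2.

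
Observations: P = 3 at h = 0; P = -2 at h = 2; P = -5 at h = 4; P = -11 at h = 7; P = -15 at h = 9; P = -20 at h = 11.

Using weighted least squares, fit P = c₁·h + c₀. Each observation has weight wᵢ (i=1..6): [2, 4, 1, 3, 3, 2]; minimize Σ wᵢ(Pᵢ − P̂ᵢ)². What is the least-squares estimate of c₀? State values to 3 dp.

Forming MᵀWM = [[664, 82]; [82, 15]] and MᵀWP = [-1112, -125]ᵀ gives MᵀWM·[c₁, c₀]ᵀ = MᵀWP.
det = 664·15 − 82² = 3236.
c₁ = ((-1112)·15 − 82·(-125))/3236 = -3215/1618; c₀ = (664·(-125) − 82·(-1112))/3236 = 2046/809.

c₀ = 2.529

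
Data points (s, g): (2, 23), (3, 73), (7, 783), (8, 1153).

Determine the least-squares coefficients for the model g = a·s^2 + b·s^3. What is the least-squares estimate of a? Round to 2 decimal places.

Compute the Gram sums: Σs^2·s^2 = 6594, Σs^2·s^3 = 49850, Σs^3·s^3 = 380586.
For Mᵀg: Σs^2·g = 112908, Σs^3·g = 861060.
det = 6594·380586 − 49850² = 24561584.
a = (112908·380586 − 49850·861060)/24561584 = 2960193/1535099; b = (6594·861060 − 49850·112908)/24561584 = 3085365/1535099.

a = 1.93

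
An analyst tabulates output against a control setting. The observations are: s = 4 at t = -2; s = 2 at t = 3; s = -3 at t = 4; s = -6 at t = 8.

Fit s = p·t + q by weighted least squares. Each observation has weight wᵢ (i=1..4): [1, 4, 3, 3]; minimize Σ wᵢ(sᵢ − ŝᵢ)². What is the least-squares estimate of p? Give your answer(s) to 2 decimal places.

p = -1.16

Entries of XᵀWX: Σwᵢ·t·t = 280, Σwᵢ·t = 46, Σwᵢ·1 = 11.
Moment sums: Σwᵢ·t·s = -164, Σwᵢ·s = -15.
So XᵀWX·[p, q]ᵀ = XᵀWs: [[280, 46]; [46, 11]]·[p, q]ᵀ = [-164, -15]ᵀ.
Δ = 280·11 − 46² = 964.
p = ((-164)·11 − 46·(-15))/964 = -557/482; q = (280·(-15) − 46·(-164))/964 = 836/241.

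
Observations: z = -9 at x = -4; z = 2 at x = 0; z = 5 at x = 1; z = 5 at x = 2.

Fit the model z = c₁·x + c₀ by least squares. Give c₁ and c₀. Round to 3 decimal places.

c₁ = 2.494, c₀ = 1.373

Sums needed: Σx·x = 21, Σx = -1, Σ1 = 4.
For Mᵀz: Σx·z = 51, Σz = 3.
So MᵀM·[c₁, c₀]ᵀ = Mᵀz: [[21, -1]; [-1, 4]]·[c₁, c₀]ᵀ = [51, 3]ᵀ.
Eliminating c₀: 4·(row 1) − (-1)·(row 2) gives 83·c₁ = 4·51 − (-1)·3 = 207, so c₁ = 207/83.
Then c₀ = (3 − (-1)·(207/83))/4 = 114/83.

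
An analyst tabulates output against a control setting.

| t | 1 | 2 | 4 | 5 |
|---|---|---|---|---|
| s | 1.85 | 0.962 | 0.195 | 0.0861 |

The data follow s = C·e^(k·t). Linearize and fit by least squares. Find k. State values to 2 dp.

k = -0.77

Linearized form: ln s = k·t + ln C. From the 4 transformed points,
Σt = 12.0000, Σ(t)² = 46.0000, Σln s = -3.5106, Σt·ln s = -18.2625.
Normal system: [[46.0000, 12.0000]; [12.0000, 4]]·[k, ln C]ᵀ = [-18.2625, -3.5106]ᵀ.
Slope k = (n·Σt·ln s − Σt·Σln s)/(n·Σ(t)² − (Σt)²) = (4·-18.2625 − 12.0000·-3.5106)/40.0000 = -0.77309; ln C = (Σln s − k·Σt)/n = 1.44162.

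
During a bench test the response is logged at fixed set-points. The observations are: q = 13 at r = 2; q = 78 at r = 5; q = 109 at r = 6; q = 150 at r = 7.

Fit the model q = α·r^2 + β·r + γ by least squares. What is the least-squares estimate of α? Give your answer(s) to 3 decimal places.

α = 2.967

AᵀA·[α, β, γ]ᵀ = Aᵀq reads: 4338·α + 692·β + 114·γ = 13276;  692·α + 114·β + 20·γ = 2120;  114·α + 20·β + 4·γ = 350.
Row-reducing yields α = 537/181, β = 104/181, γ = 13/181.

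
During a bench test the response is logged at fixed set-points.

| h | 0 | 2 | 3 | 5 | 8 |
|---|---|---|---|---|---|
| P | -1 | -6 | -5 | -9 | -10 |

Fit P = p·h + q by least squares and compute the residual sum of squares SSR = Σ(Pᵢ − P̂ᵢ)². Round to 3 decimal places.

SSR = 6.925

Forming MᵀM = [[102, 18]; [18, 5]] and MᵀP = [-152, -31]ᵀ gives MᵀM·[p, q]ᵀ = MᵀP.
det = 102·5 − 18² = 186.
p = ((-152)·5 − 18·(-31))/186 = -101/93; q = (102·(-31) − 18·(-152))/186 = -71/31.
Residuals: 40/31, -143/93, 17/31, -119/93, 91/93; SSR = 644/93.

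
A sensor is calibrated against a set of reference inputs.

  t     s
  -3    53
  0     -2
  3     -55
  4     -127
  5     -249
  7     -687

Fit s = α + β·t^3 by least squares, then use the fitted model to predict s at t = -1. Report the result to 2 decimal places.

With design matrix M, MᵀM = [[6, 532]; [532, 138828]] and Mᵀs = [-1067, -277810]ᵀ.
Eliminating β: 138828·(row 1) − 532·(row 2) gives 549944·α = 138828·(-1067) − 532·(-277810) = -334556, so α = -83639/137486.
Then β = ((-277810) − 532·(-83639/137486))/138828 = -137402/68743.
At t = -1: ŝ = (-83639/137486)·(1) + (-137402/68743)·(-1) = 191165/137486.

ŝ = 1.39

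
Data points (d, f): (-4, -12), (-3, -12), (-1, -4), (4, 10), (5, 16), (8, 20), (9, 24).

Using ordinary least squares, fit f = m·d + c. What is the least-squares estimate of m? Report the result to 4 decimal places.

Entries of AᵀA: Σd·d = 212, Σd = 18, Σ1 = 7.
For Aᵀf: Σd·f = 584, Σf = 42.
Eliminating c: 7·(row 1) − 18·(row 2) gives 1160·m = 7·584 − 18·42 = 3332, so m = 833/290.
Then c = (42 − 18·(833/290))/7 = -201/145.

m = 2.8724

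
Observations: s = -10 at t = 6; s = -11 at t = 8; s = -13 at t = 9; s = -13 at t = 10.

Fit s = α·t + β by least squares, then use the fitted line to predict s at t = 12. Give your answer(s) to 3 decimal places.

From the data, Σt·t = 281, Σt = 33, Σ1 = 4.
And Σt·s = -395, Σs = -47.
Normal equations: [[281, 33]; [33, 4]]·[α, β]ᵀ = [-395, -47]ᵀ.
det = 281·4 − 33² = 35.
α = ((-395)·4 − 33·(-47))/35 = -29/35; β = (281·(-47) − 33·(-395))/35 = -172/35.
At t = 12: ŝ = (-29/35)·(12) + (-172/35)·(1) = -104/7.

ŝ = -14.857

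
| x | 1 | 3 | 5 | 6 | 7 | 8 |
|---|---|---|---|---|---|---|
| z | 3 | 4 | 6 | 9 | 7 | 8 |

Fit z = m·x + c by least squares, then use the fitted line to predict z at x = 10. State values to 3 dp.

Setting ∂/∂m … = 0 gives: 184·m + 30·c = 212;  30·m + 6·c = 37.
Eliminating c: 6·(row 1) − 30·(row 2) gives 204·m = 6·212 − 30·37 = 162, so m = 27/34.
Then c = (37 − 30·(27/34))/6 = 112/51.
At x = 10: ẑ = (27/34)·(10) + (112/51)·(1) = 517/51.

ẑ = 10.137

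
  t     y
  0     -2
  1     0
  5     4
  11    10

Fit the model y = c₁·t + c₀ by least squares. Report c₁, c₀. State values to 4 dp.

Forming XᵀX = [[147, 17]; [17, 4]] and Xᵀy = [130, 12]ᵀ gives XᵀX·[c₁, c₀]ᵀ = Xᵀy.
Δ = 147·4 − 17² = 299.
c₁ = (130·4 − 17·12)/299 = 316/299; c₀ = (147·12 − 17·130)/299 = -446/299.

c₁ = 1.0569, c₀ = -1.4916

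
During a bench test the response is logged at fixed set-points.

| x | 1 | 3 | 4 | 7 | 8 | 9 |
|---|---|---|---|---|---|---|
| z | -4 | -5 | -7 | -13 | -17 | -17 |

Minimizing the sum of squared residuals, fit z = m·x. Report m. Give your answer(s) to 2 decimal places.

m = -1.94

Sums needed: Σx·x = 220.
For Mᵀz: Σx·z = -427.
So MᵀM·[m]ᵀ = Mᵀz: [[220]]·[m]ᵀ = [-427]ᵀ.
Hence m = -427 / 220 ≈ -1.94091.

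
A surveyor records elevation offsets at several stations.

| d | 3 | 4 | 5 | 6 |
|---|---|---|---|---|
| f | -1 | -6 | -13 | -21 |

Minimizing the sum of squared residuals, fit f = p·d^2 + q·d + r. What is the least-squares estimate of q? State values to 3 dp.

q = 0.050

With design matrix M, MᵀM = [[2258, 432, 86]; [432, 86, 18]; [86, 18, 4]] and Mᵀf = [-1186, -218, -41]ᵀ.
Inverting the 3×3 Gram matrix, [p, q, r]ᵀ = [-3/4, 1/20, 113/20]ᵀ.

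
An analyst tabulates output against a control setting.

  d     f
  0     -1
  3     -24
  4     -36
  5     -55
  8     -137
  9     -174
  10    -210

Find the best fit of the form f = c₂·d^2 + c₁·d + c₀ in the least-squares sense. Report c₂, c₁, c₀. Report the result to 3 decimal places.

c₂ = -2.004, c₁ = -0.948, c₀ = -1.252

From the data, Σd^2·d^2 = 21619, Σd^2·d = 2457, Σd^2 = 295, Σd·d = 295, Σd = 39, Σ1 = 7.
And Σd^2·f = -46029, Σd·f = -5253, Σf = -637.
Row-reducing yields c₂ = -183380/91497, c₁ = -28928/30499, c₀ = -114559/91497.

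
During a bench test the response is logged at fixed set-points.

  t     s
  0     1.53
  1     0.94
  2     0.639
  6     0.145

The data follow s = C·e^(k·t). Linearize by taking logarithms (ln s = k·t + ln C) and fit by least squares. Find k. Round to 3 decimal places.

k = -0.386

Let Y = ln s. Fitting Y = k·t + ln C by least squares:
Over the data: Σt = 9.0000, Σ(t)² = 41.0000, Σln s = -2.0155, Σt·ln s = -12.5437.
Normal system: [[41.0000, 9.0000]; [9.0000, 4]]·[k, ln C]ᵀ = [-12.5437, -2.0155]ᵀ.
Slope k = (n·Σt·ln s − Σt·Σln s)/(n·Σ(t)² − (Σt)²) = (4·-12.5437 − 9.0000·-2.0155)/83.0000 = -0.38597; ln C = (Σln s − k·Σt)/n = 0.36456.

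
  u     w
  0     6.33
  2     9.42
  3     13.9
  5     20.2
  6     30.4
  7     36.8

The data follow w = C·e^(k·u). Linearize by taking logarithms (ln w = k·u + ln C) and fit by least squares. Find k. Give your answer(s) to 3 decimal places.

k = 0.257

Taking logs, ln w = k·u + ln C, so regress ln w on u.
AᵀA = [[123.0000, 23.0000]; [23.0000, 6]], rhs = [73.1349, 16.7456]ᵀ  (here Σu = 23.0000, Σ(u)² = 123.0000, Σln w = 16.7456, Σu·ln w = 73.1349).
Slope k = (n·Σu·ln w − Σu·Σln w)/(n·Σ(u)² − (Σu)²) = (6·73.1349 − 23.0000·16.7456)/209.0000 = 0.25674; ln C = (Σln w − k·Σu)/n = 1.80676.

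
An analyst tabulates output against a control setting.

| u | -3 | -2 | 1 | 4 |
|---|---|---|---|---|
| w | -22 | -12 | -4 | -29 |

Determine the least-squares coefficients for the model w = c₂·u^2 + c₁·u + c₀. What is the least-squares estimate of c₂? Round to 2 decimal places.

With design matrix M, MᵀM = [[354, 30, 30]; [30, 30, 0]; [30, 0, 4]] and Mᵀw = [-714, -30, -67]ᵀ.
Inverting the 3×3 Gram matrix, [c₂, c₁, c₀]ᵀ = [-11/6, 5/6, -3]ᵀ.

c₂ = -1.83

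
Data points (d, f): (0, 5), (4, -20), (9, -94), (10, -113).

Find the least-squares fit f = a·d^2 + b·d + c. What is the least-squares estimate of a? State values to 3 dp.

With design matrix X, XᵀX = [[16817, 1793, 197]; [1793, 197, 23]; [197, 23, 4]] and Xᵀf = [-19234, -2056, -222]ᵀ.
Inverting the 3×3 Gram matrix, [a, b, c]ᵀ = [-1013/1100, -2913/1100, 559/110]ᵀ.

a = -0.921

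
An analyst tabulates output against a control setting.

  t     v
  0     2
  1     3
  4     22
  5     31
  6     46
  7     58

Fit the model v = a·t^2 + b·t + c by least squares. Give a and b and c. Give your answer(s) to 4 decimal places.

a = 1.0454, b = 0.8478, c = 1.6218

Forming XᵀX = [[4579, 749, 127]; [749, 127, 23]; [127, 23, 6]] and Xᵀv = [5628, 928, 162]ᵀ gives XᵀX·[a, b, c]ᵀ = Xᵀv.
Row-reducing yields a = 1841/1761, b = 1493/1761, c = 952/587.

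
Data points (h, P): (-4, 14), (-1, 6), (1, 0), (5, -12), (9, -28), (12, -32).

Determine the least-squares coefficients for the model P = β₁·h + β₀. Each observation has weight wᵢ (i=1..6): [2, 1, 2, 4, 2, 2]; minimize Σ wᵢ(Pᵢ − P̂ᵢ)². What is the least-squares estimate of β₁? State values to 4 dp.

The normal system MᵀWM·[β₁, β₀]ᵀ = MᵀWP is [[585, 55]; [55, 13]]·[β₁, β₀]ᵀ = [-1630, -134]ᵀ.
Δ = 585·13 − 55² = 4580.
β₁ = ((-1630)·13 − 55·(-134))/4580 = -691/229; β₀ = (585·(-134) − 55·(-1630))/4580 = 563/229.

β₁ = -3.0175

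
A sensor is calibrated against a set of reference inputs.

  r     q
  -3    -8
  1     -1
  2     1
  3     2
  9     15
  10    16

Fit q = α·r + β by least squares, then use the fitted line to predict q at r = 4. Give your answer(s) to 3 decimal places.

q̂ = 4.800

Sums needed: Σr·r = 204, Σr = 22, Σ1 = 6.
Right-hand side: Σr·q = 326, Σq = 25.
So AᵀA·[α, β]ᵀ = Aᵀq: [[204, 22]; [22, 6]]·[α, β]ᵀ = [326, 25]ᵀ.
det = 204·6 − 22² = 740.
α = (326·6 − 22·25)/740 = 19/10; β = (204·25 − 22·326)/740 = -14/5.
At r = 4: q̂ = (19/10)·(4) + (-14/5)·(1) = 24/5.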